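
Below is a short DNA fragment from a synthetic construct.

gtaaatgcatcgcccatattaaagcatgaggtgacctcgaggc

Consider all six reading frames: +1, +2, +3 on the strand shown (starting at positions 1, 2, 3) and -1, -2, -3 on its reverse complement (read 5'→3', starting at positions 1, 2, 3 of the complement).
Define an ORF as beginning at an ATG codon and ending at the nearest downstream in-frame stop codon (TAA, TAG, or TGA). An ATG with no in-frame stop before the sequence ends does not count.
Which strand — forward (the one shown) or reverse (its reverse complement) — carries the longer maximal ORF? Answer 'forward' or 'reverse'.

Reverse complement (5'→3'): GCCTCGAGGTCACCTCATGCTTTAATATGGGCGATGCATTTAC
Frame +1: GTA AAT GCA TCG CCC ATA TTA AAG CAT GAG GTG ACC TCG AGG — no ATG→stop ORF.
Frame +2: TAA ATG CAT CGC CCA TAT TAA AGC ATG AGG TGA CCT CGA GGC — ATG at 5, stop TAA at 20 → 18 nt; ATG at 26, stop TGA at 32 → 9 nt.
Frame +3: AAA TGC ATC GCC CAT ATT AAA GCA TGA GGT GAC CTC GAG — no ATG→stop ORF.
Frame -1: GCC TCG AGG TCA CCT CAT GCT TTA ATA TGG GCG ATG CAT TTA — no ATG→stop ORF.
Frame -2: CCT CGA GGT CAC CTC ATG CTT TAA TAT GGG CGA TGC ATT TAC — ATG at 17, stop TAA at 23 → 9 nt.
Frame -3: CTC GAG GTC ACC TCA TGC TTT AAT ATG GGC GAT GCA TTT — no ATG→stop ORF.
Forward-strand max 18 nt; reverse-strand max 9 nt. The forward strand has the longer ORF.

forward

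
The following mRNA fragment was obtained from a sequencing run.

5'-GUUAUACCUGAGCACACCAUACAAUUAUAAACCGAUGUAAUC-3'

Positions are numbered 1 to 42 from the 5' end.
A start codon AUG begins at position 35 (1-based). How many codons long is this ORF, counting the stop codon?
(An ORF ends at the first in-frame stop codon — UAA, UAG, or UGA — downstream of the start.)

2

Codons from position 35: AUG (35–37), UAA (38–40).
UAA is the first in-frame stop; that's 2 codons including the stop.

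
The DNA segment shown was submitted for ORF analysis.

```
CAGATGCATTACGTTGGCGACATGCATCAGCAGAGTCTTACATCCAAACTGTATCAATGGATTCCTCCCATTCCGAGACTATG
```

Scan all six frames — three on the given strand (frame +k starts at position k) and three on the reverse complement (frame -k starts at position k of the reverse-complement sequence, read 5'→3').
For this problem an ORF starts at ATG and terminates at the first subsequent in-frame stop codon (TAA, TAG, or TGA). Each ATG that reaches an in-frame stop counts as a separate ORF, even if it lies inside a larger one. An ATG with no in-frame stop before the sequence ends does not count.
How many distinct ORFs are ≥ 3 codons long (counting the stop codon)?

2

Reverse complement (5'→3'): CATAGTCTCGGAATGGGAGGAATCCATTGATACAGTTTGGATGTAAGACTCTGCTGATGCATGTCGCCAACGTAATGCATCTG
Frame +1: CAG ATG CAT TAC GTT GGC GAC ATG CAT CAG CAG AGT CTT ACA TCC AAA CTG TAT CAA TGG ATT CCT CCC ATT CCG AGA CTA — no ATG→stop ORF.
Frame +2: AGA TGC ATT ACG TTG GCG ACA TGC ATC AGC AGA GTC TTA CAT CCA AAC TGT ATC AAT GGA TTC CTC CCA TTC CGA GAC TAT — no ATG→stop ORF.
Frame +3: GAT GCA TTA CGT TGG CGA CAT GCA TCA GCA GAG TCT TAC ATC CAA ACT GTA TCA ATG GAT TCC TCC CAT TCC GAG ACT ATG — no ATG→stop ORF.
Frame -1: CAT AGT CTC GGA ATG GGA GGA ATC CAT TGA TAC AGT TTG GAT GTA AGA CTC TGC TGA TGC ATG TCG CCA ACG TAA TGC ATC — ATG at 13, stop TGA at 28 → 18 nt; ATG at 61, stop TAA at 73 → 15 nt.
Frame -2: ATA GTC TCG GAA TGG GAG GAA TCC ATT GAT ACA GTT TGG ATG TAA GAC TCT GCT GAT GCA TGT CGC CAA CGT AAT GCA TCT — ATG at 41, stop TAA at 44 → 6 nt.
Frame -3: TAG TCT CGG AAT GGG AGG AAT CCA TTG ATA CAG TTT GGA TGT AAG ACT CTG CTG ATG CAT GTC GCC AAC GTA ATG CAT CTG — no ATG→stop ORF.
ORFs ≥ 3 codons: frame -1 13–30 (6 codons), frame -1 61–75 (5 codons). Count = 2.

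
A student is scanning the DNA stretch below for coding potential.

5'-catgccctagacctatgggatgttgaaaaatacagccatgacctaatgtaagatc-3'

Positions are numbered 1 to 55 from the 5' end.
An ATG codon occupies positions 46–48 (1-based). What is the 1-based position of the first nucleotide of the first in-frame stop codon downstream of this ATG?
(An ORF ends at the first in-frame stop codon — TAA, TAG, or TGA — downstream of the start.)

Codons from position 46: ATG (46–48), TAA (49–51).
TAA is a stop codon; it begins at position 49.

49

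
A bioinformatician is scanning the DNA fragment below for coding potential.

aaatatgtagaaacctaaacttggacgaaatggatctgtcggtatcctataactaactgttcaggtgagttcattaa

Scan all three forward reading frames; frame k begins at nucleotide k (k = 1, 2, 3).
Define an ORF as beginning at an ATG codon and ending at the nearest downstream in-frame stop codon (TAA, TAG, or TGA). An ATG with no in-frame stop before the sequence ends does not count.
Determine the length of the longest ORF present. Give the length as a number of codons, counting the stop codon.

Frame 1: AAA TAT GTA GAA ACC TAA ACT TGG ACG AAA TGG ATC TGT CGG TAT CCT ATA ACT AAC TGT TCA GGT GAG TTC ATT — no ATG→stop ORF.
Frame 2: AAT ATG TAG AAA CCT AAA CTT GGA CGA AAT GGA TCT GTC GGT ATC CTA TAA CTA ACT GTT CAG GTG AGT TCA TTA — ATG at 5, stop TAG at 8 → 6 nt.
Frame 3: ATA TGT AGA AAC CTA AAC TTG GAC GAA ATG GAT CTG TCG GTA TCC TAT AAC TAA CTG TTC AGG TGA GTT CAT TAA — ATG at 30, stop TAA at 54 → 27 nt.
Longest: frame 3, positions 30–56, 27 nt = 9 codons = 8 aa. → 9 codons.

9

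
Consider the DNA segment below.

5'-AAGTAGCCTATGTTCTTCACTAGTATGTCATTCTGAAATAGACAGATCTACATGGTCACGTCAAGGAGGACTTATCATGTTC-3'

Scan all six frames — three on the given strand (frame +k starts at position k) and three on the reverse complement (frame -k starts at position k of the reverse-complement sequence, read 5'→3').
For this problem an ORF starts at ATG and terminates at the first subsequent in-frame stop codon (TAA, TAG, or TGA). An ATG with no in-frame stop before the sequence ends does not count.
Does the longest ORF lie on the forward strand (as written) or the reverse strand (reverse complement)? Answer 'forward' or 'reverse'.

Reverse complement (5'→3'): GAACATGATAAGTCCTCCTTGACGTGACCATGTAGATCTGTCTATTTCAGAATGACATACTAGTGAAGAACATAGGCTACTT
Frame +1: AAG TAG CCT ATG TTC TTC ACT AGT ATG TCA TTC TGA AAT AGA CAG ATC TAC ATG GTC ACG TCA AGG AGG ACT TAT CAT GTT — ATG at 10, stop TGA at 34 → 27 nt; ATG at 25, stop TGA at 34 → 12 nt.
Frame +2: AGT AGC CTA TGT TCT TCA CTA GTA TGT CAT TCT GAA ATA GAC AGA TCT ACA TGG TCA CGT CAA GGA GGA CTT ATC ATG TTC — no ATG→stop ORF.
Frame +3: GTA GCC TAT GTT CTT CAC TAG TAT GTC ATT CTG AAA TAG ACA GAT CTA CAT GGT CAC GTC AAG GAG GAC TTA TCA TGT — no ATG→stop ORF.
Frame -1: GAA CAT GAT AAG TCC TCC TTG ACG TGA CCA TGT AGA TCT GTC TAT TTC AGA ATG ACA TAC TAG TGA AGA ACA TAG GCT ACT — ATG at 52, stop TAG at 61 → 12 nt.
Frame -2: AAC ATG ATA AGT CCT CCT TGA CGT GAC CAT GTA GAT CTG TCT ATT TCA GAA TGA CAT ACT AGT GAA GAA CAT AGG CTA CTT — ATG at 5, stop TGA at 20 → 18 nt.
Frame -3: ACA TGA TAA GTC CTC CTT GAC GTG ACC ATG TAG ATC TGT CTA TTT CAG AAT GAC ATA CTA GTG AAG AAC ATA GGC TAC — ATG at 30, stop TAG at 33 → 6 nt.
Forward-strand max 27 nt; reverse-strand max 18 nt. The forward strand has the longer ORF.

forward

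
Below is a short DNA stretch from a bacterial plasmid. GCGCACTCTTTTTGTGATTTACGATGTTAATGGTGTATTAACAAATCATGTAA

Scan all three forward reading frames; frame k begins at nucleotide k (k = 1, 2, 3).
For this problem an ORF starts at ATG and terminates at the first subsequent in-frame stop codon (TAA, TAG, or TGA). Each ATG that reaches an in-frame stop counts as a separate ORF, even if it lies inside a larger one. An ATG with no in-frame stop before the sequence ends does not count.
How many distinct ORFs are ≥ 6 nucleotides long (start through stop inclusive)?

Frame 1: GCG CAC TCT TTT TGT GAT TTA CGA TGT TAA TGG TGT ATT AAC AAA TCA TGT — no ATG→stop ORF.
Frame 2: CGC ACT CTT TTT GTG ATT TAC GAT GTT AAT GGT GTA TTA ACA AAT CAT GTA — no ATG→stop ORF.
Frame 3: GCA CTC TTT TTG TGA TTT ACG ATG TTA ATG GTG TAT TAA CAA ATC ATG TAA — ATG at 24, stop TAA at 39 → 18 nt; ATG at 30, stop TAA at 39 → 12 nt; ATG at 48, stop TAA at 51 → 6 nt.
ORFs ≥ 6 nucleotides: frame 3 24–41 (18 nucleotides), frame 3 30–41 (12 nucleotides), frame 3 48–53 (6 nucleotides). Count = 3.

3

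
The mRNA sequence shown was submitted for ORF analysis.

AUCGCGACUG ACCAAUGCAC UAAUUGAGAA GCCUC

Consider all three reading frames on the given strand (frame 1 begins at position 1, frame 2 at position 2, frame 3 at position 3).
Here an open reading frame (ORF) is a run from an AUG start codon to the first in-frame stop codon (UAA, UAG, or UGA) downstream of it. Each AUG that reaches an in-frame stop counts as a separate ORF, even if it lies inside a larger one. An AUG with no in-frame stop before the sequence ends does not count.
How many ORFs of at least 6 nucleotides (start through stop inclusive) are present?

1

Frame 1: AUC GCG ACU GAC CAA UGC ACU AAU UGA GAA GCC — no AUG→stop ORF.
Frame 2: UCG CGA CUG ACC AAU GCA CUA AUU GAG AAG CCU — no AUG→stop ORF.
Frame 3: CGC GAC UGA CCA AUG CAC UAA UUG AGA AGC CUC — AUG at 15, stop UAA at 21 → 9 nt.
ORFs ≥ 6 nucleotides: frame 3 15–23 (9 nucleotides). Count = 1.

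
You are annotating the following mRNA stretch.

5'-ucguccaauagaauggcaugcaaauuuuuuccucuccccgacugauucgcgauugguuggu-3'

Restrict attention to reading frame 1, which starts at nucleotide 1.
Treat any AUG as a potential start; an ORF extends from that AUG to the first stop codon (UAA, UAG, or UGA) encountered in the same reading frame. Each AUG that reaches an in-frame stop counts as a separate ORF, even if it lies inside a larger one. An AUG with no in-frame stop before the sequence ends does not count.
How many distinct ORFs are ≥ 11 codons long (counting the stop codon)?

Frame 1: UCG UCC AAU AGA AUG GCA UGC AAA UUU UUU CCU CUC CCC GAC UGA UUC GCG AUU GGU UGG — AUG at 13, stop UGA at 43 → 33 nt.
ORFs ≥ 11 codons: frame 1 13–45 (11 codons). Count = 1.

1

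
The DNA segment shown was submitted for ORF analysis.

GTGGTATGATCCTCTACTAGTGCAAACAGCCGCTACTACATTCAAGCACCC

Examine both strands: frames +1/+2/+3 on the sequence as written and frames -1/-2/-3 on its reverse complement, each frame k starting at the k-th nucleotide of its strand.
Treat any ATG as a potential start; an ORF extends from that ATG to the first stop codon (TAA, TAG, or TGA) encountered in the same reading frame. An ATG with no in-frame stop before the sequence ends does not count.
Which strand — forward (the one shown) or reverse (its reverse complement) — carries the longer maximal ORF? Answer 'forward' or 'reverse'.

forward

Reverse complement (5'→3'): GGGTGCTTGAATGTAGTAGCGGCTGTTTGCACTAGTAGAGGATCATACCAC
Frame +1: GTG GTA TGA TCC TCT ACT AGT GCA AAC AGC CGC TAC TAC ATT CAA GCA CCC — no ATG→stop ORF.
Frame +2: TGG TAT GAT CCT CTA CTA GTG CAA ACA GCC GCT ACT ACA TTC AAG CAC — no ATG→stop ORF.
Frame +3: GGT ATG ATC CTC TAC TAG TGC AAA CAG CCG CTA CTA CAT TCA AGC ACC — ATG at 6, stop TAG at 18 → 15 nt.
Frame -1: GGG TGC TTG AAT GTA GTA GCG GCT GTT TGC ACT AGT AGA GGA TCA TAC CAC — no ATG→stop ORF.
Frame -2: GGT GCT TGA ATG TAG TAG CGG CTG TTT GCA CTA GTA GAG GAT CAT ACC — ATG at 11, stop TAG at 14 → 6 nt.
Frame -3: GTG CTT GAA TGT AGT AGC GGC TGT TTG CAC TAG TAG AGG ATC ATA CCA — no ATG→stop ORF.
Forward-strand max 15 nt; reverse-strand max 6 nt. The forward strand has the longer ORF.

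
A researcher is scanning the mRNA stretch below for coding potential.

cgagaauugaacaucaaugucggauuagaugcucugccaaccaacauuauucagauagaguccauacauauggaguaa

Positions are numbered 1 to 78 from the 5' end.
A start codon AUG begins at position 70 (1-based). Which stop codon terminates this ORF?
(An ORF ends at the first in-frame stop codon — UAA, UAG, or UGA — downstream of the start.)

Codons from position 70: AUG (70–72), GAG (73–75), UAA (76–78).
The first in-frame stop codon is UAA.

UAA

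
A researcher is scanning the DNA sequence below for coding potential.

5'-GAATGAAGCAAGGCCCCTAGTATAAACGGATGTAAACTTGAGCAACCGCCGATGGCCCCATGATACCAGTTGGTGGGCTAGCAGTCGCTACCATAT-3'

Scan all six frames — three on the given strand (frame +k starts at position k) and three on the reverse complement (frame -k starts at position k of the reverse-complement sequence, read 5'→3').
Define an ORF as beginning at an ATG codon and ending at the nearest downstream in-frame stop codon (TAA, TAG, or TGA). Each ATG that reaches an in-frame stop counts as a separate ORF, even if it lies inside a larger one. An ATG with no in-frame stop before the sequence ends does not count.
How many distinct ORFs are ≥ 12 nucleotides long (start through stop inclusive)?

Reverse complement (5'→3'): ATATGGTAGCGACTGCTAGCCCACCAACTGGTATCATGGGGCCATCGGCGGTTGCTCAAGTTTACATCCGTTTATACTAGGGGCCTTGCTTCATTC
Frame +1: GAA TGA AGC AAG GCC CCT AGT ATA AAC GGA TGT AAA CTT GAG CAA CCG CCG ATG GCC CCA TGA TAC CAG TTG GTG GGC TAG CAG TCG CTA CCA TAT — ATG at 52, stop TGA at 61 → 12 nt.
Frame +2: AAT GAA GCA AGG CCC CTA GTA TAA ACG GAT GTA AAC TTG AGC AAC CGC CGA TGG CCC CAT GAT ACC AGT TGG TGG GCT AGC AGT CGC TAC CAT — no ATG→stop ORF.
Frame +3: ATG AAG CAA GGC CCC TAG TAT AAA CGG ATG TAA ACT TGA GCA ACC GCC GAT GGC CCC ATG ATA CCA GTT GGT GGG CTA GCA GTC GCT ACC ATA — ATG at 3, stop TAG at 18 → 18 nt; ATG at 30, stop TAA at 33 → 6 nt.
Frame -1: ATA TGG TAG CGA CTG CTA GCC CAC CAA CTG GTA TCA TGG GGC CAT CGG CGG TTG CTC AAG TTT ACA TCC GTT TAT ACT AGG GGC CTT GCT TCA TTC — no ATG→stop ORF.
Frame -2: TAT GGT AGC GAC TGC TAG CCC ACC AAC TGG TAT CAT GGG GCC ATC GGC GGT TGC TCA AGT TTA CAT CCG TTT ATA CTA GGG GCC TTG CTT CAT — no ATG→stop ORF.
Frame -3: ATG GTA GCG ACT GCT AGC CCA CCA ACT GGT ATC ATG GGG CCA TCG GCG GTT GCT CAA GTT TAC ATC CGT TTA TAC TAG GGG CCT TGC TTC ATT — ATG at 3, stop TAG at 78 → 78 nt; ATG at 36, stop TAG at 78 → 45 nt.
ORFs ≥ 12 nucleotides: frame +1 52–63 (12 nucleotides), frame +3 3–20 (18 nucleotides), frame -3 3–80 (78 nucleotides), frame -3 36–80 (45 nucleotides). Count = 4.

4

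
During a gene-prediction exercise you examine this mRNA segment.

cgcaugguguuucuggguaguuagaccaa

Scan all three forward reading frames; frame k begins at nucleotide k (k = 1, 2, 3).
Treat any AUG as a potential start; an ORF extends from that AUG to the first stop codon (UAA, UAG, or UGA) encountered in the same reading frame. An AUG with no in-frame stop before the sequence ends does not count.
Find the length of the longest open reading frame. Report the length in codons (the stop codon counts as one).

Frame 1: CGC AUG GUG UUU CUG GGU AGU UAG ACC — AUG at 4, stop UAG at 22 → 21 nt.
Frame 2: GCA UGG UGU UUC UGG GUA GUU AGA CCA — no AUG→stop ORF.
Frame 3: CAU GGU GUU UCU GGG UAG UUA GAC CAA — no AUG→stop ORF.
Longest: frame 1, positions 4–24, 21 nt = 7 codons = 6 aa. → 7 codons.

7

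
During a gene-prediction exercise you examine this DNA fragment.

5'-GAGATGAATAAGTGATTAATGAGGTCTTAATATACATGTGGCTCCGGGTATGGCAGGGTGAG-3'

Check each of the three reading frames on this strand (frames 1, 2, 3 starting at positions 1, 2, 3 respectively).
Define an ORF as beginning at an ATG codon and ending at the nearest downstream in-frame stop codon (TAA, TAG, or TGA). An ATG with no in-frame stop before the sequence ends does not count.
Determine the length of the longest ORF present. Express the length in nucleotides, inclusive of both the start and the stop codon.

Frame 1: GAG ATG AAT AAG TGA TTA ATG AGG TCT TAA TAT ACA TGT GGC TCC GGG TAT GGC AGG GTG — ATG at 4, stop TGA at 13 → 12 nt; ATG at 19, stop TAA at 28 → 12 nt.
Frame 2: AGA TGA ATA AGT GAT TAA TGA GGT CTT AAT ATA CAT GTG GCT CCG GGT ATG GCA GGG TGA — ATG at 50, stop TGA at 59 → 12 nt.
Frame 3: GAT GAA TAA GTG ATT AAT GAG GTC TTA ATA TAC ATG TGG CTC CGG GTA TGG CAG GGT GAG — no ATG→stop ORF.
Longest: frame 1, positions 4–15, 12 nt = 4 codons = 3 aa. → 12 nucleotides.

12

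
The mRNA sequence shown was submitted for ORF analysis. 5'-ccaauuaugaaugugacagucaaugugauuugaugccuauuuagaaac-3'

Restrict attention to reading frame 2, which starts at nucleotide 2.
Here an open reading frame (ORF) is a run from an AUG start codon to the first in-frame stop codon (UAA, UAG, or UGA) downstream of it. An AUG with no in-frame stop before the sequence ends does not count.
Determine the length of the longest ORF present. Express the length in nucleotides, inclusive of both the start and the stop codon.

Frame 2: CAA UUA UGA AUG UGA CAG UCA AUG UGA UUU GAU GCC UAU UUA GAA — AUG at 11, stop UGA at 14 → 6 nt; AUG at 23, stop UGA at 26 → 6 nt.
Longest: frame 2, positions 11–16, 6 nt = 2 codons = 1 aa. → 6 nucleotides.

6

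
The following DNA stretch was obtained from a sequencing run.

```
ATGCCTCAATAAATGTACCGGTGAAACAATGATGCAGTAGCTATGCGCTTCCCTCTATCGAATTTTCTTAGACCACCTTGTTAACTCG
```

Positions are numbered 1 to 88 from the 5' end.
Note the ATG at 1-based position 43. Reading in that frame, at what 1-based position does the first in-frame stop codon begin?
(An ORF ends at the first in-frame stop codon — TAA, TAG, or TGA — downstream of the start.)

Codons from position 43: ATG (43–45), CGC (46–48), TTC (49–51), CCT (52–54), CTA (55–57), TCG (58–60), AAT (61–63), TTT (64–66), CTT (67–69), AGA (70–72), CCA (73–75), CCT (76–78), TGT (79–81), TAA (82–84).
TAA is a stop codon; it begins at position 82.

82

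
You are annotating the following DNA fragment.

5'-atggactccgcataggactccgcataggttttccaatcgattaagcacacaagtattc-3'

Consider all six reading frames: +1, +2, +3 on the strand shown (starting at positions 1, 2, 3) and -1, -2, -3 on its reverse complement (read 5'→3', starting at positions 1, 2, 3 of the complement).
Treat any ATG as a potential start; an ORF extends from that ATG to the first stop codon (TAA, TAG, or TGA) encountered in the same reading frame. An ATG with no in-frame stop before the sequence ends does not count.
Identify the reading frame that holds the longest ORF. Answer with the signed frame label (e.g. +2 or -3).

+1

Reverse complement (5'→3'): GAATACTTGTGTGCTTAATCGATTGGAAAACCTATGCGGAGTCCTATGCGGAGTCCAT
Frame +1: ATG GAC TCC GCA TAG GAC TCC GCA TAG GTT TTC CAA TCG ATT AAG CAC ACA AGT ATT — ATG at 1, stop TAG at 13 → 15 nt.
Frame +2: TGG ACT CCG CAT AGG ACT CCG CAT AGG TTT TCC AAT CGA TTA AGC ACA CAA GTA TTC — no ATG→stop ORF.
Frame +3: GGA CTC CGC ATA GGA CTC CGC ATA GGT TTT CCA ATC GAT TAA GCA CAC AAG TAT — no ATG→stop ORF.
Frame -1: GAA TAC TTG TGT GCT TAA TCG ATT GGA AAA CCT ATG CGG AGT CCT ATG CGG AGT CCA — no ATG→stop ORF.
Frame -2: AAT ACT TGT GTG CTT AAT CGA TTG GAA AAC CTA TGC GGA GTC CTA TGC GGA GTC CAT — no ATG→stop ORF.
Frame -3: ATA CTT GTG TGC TTA ATC GAT TGG AAA ACC TAT GCG GAG TCC TAT GCG GAG TCC — no ATG→stop ORF.
Longest ORF is 15 nt in frame +1 (positions 1–15).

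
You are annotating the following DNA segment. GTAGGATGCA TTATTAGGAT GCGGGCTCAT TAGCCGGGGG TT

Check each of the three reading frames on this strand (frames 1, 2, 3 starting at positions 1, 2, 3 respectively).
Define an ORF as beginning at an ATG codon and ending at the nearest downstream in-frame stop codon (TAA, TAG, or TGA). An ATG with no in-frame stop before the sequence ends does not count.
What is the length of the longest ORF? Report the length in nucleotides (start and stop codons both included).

15

Frame 1: GTA GGA TGC ATT ATT AGG ATG CGG GCT CAT TAG CCG GGG GTT — ATG at 19, stop TAG at 31 → 15 nt.
Frame 2: TAG GAT GCA TTA TTA GGA TGC GGG CTC ATT AGC CGG GGG — no ATG→stop ORF.
Frame 3: AGG ATG CAT TAT TAG GAT GCG GGC TCA TTA GCC GGG GGT — ATG at 6, stop TAG at 15 → 12 nt.
Longest: frame 1, positions 19–33, 15 nt = 5 codons = 4 aa. → 15 nucleotides.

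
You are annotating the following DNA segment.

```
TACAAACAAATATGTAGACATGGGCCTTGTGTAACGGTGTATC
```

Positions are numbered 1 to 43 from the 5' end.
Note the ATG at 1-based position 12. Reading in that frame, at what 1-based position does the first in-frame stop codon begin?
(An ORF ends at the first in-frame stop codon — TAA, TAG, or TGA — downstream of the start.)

Codons from position 12: ATG (12–14), TAG (15–17).
TAG is a stop codon; it begins at position 15.

15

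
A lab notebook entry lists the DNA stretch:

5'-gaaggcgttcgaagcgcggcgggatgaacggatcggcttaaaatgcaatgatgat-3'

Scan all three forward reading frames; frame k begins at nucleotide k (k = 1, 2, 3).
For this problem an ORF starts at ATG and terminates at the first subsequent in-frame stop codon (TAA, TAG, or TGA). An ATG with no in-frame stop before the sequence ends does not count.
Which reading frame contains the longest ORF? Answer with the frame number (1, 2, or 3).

3

Frame 1: GAA GGC GTT CGA AGC GCG GCG GGA TGA ACG GAT CGG CTT AAA ATG CAA TGA TGA — ATG at 43, stop TGA at 49 → 9 nt.
Frame 2: AAG GCG TTC GAA GCG CGG CGG GAT GAA CGG ATC GGC TTA AAA TGC AAT GAT GAT — no ATG→stop ORF.
Frame 3: AGG CGT TCG AAG CGC GGC GGG ATG AAC GGA TCG GCT TAA AAT GCA ATG ATG — ATG at 24, stop TAA at 39 → 18 nt.
Longest ORF is 18 nt in frame 3 (positions 24–41).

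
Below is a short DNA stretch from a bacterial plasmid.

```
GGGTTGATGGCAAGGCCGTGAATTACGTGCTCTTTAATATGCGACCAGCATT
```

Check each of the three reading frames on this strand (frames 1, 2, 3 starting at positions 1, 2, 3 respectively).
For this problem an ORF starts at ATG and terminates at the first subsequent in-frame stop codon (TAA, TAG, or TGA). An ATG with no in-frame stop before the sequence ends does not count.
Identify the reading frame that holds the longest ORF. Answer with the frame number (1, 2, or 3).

1

Frame 1: GGG TTG ATG GCA AGG CCG TGA ATT ACG TGC TCT TTA ATA TGC GAC CAG CAT — ATG at 7, stop TGA at 19 → 15 nt.
Frame 2: GGT TGA TGG CAA GGC CGT GAA TTA CGT GCT CTT TAA TAT GCG ACC AGC ATT — no ATG→stop ORF.
Frame 3: GTT GAT GGC AAG GCC GTG AAT TAC GTG CTC TTT AAT ATG CGA CCA GCA — no ATG→stop ORF.
Longest ORF is 15 nt in frame 1 (positions 7–21).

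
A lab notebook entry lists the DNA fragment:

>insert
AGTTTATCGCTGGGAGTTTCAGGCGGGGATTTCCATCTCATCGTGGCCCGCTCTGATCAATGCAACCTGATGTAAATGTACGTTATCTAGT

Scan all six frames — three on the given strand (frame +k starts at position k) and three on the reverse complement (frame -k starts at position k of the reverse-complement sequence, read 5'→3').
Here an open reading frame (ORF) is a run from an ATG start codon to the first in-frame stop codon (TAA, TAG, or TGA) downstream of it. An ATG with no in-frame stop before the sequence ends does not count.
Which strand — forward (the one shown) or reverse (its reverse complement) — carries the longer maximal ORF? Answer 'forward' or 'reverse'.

reverse

Reverse complement (5'→3'): ACTAGATAACGTACATTTACATCAGGTTGCATTGATCAGAGCGGGCCACGATGAGATGGAAATCCCCGCCTGAAACTCCCAGCGATAAACT
Frame +1: AGT TTA TCG CTG GGA GTT TCA GGC GGG GAT TTC CAT CTC ATC GTG GCC CGC TCT GAT CAA TGC AAC CTG ATG TAA ATG TAC GTT ATC TAG — ATG at 70, stop TAA at 73 → 6 nt; ATG at 76, stop TAG at 88 → 15 nt.
Frame +2: GTT TAT CGC TGG GAG TTT CAG GCG GGG ATT TCC ATC TCA TCG TGG CCC GCT CTG ATC AAT GCA ACC TGA TGT AAA TGT ACG TTA TCT AGT — no ATG→stop ORF.
Frame +3: TTT ATC GCT GGG AGT TTC AGG CGG GGA TTT CCA TCT CAT CGT GGC CCG CTC TGA TCA ATG CAA CCT GAT GTA AAT GTA CGT TAT CTA — no ATG→stop ORF.
Frame -1: ACT AGA TAA CGT ACA TTT ACA TCA GGT TGC ATT GAT CAG AGC GGG CCA CGA TGA GAT GGA AAT CCC CGC CTG AAA CTC CCA GCG ATA AAC — no ATG→stop ORF.
Frame -2: CTA GAT AAC GTA CAT TTA CAT CAG GTT GCA TTG ATC AGA GCG GGC CAC GAT GAG ATG GAA ATC CCC GCC TGA AAC TCC CAG CGA TAA ACT — ATG at 56, stop TGA at 71 → 18 nt.
Frame -3: TAG ATA ACG TAC ATT TAC ATC AGG TTG CAT TGA TCA GAG CGG GCC ACG ATG AGA TGG AAA TCC CCG CCT GAA ACT CCC AGC GAT AAA — no ATG→stop ORF.
Forward-strand max 15 nt; reverse-strand max 18 nt. The reverse strand has the longer ORF.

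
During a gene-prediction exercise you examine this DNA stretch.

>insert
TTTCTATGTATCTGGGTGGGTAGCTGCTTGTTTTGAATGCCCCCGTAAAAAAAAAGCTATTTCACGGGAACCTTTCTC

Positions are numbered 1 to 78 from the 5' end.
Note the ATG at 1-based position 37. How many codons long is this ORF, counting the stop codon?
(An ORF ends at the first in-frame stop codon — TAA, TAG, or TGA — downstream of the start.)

4

Codons from position 37: ATG (37–39), CCC (40–42), CCG (43–45), TAA (46–48).
TAA is the first in-frame stop; that's 4 codons including the stop.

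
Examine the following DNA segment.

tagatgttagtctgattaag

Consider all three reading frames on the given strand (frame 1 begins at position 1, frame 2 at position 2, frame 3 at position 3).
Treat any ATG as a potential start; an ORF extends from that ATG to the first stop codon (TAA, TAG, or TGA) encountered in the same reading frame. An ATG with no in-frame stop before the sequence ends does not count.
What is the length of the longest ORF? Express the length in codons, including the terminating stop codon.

4

Frame 1: TAG ATG TTA GTC TGA TTA — ATG at 4, stop TGA at 13 → 12 nt.
Frame 2: AGA TGT TAG TCT GAT TAA — no ATG→stop ORF.
Frame 3: GAT GTT AGT CTG ATT AAG — no ATG→stop ORF.
Longest: frame 1, positions 4–15, 12 nt = 4 codons = 3 aa. → 4 codons.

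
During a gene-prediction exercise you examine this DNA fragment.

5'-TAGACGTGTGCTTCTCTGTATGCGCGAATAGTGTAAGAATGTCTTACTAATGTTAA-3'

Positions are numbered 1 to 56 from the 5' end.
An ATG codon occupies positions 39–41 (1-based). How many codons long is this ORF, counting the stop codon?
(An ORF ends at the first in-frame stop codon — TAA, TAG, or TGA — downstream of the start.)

Codons from position 39: ATG (39–41), TCT (42–44), TAC (45–47), TAA (48–50).
TAA is the first in-frame stop; that's 4 codons including the stop.

4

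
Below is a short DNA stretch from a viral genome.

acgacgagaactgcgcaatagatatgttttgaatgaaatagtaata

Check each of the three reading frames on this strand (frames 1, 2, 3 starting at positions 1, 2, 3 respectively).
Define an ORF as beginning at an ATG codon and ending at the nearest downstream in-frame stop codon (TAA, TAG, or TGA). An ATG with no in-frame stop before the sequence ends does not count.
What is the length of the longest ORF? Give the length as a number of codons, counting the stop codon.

3

Frame 1: ACG ACG AGA ACT GCG CAA TAG ATA TGT TTT GAA TGA AAT AGT AAT — no ATG→stop ORF.
Frame 2: CGA CGA GAA CTG CGC AAT AGA TAT GTT TTG AAT GAA ATA GTA ATA — no ATG→stop ORF.
Frame 3: GAC GAG AAC TGC GCA ATA GAT ATG TTT TGA ATG AAA TAG TAA — ATG at 24, stop TGA at 30 → 9 nt; ATG at 33, stop TAG at 39 → 9 nt.
Longest: frame 3, positions 24–32, 9 nt = 3 codons = 2 aa. → 3 codons.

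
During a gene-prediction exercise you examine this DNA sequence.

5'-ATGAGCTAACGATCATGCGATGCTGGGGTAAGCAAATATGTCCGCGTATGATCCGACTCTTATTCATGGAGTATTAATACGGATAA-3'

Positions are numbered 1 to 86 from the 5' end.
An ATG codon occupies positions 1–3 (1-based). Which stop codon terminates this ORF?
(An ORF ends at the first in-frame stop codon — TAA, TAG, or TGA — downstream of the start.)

TAA

Codons from position 1: ATG (1–3), AGC (4–6), TAA (7–9).
The first in-frame stop codon is TAA.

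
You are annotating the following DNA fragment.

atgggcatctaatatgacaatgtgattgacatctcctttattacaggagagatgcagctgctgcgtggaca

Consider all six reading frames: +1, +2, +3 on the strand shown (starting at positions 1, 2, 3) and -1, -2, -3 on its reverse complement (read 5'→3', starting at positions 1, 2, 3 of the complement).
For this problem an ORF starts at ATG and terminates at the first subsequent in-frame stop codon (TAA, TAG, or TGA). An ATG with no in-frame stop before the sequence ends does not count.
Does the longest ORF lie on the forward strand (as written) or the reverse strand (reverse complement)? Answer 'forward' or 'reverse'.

Reverse complement (5'→3'): TGTCCACGCAGCAGCTGCATCTCTCCTGTAATAAAGGAGATGTCAATCACATTGTCATATTAGATGCCCAT
Frame +1: ATG GGC ATC TAA TAT GAC AAT GTG ATT GAC ATC TCC TTT ATT ACA GGA GAG ATG CAG CTG CTG CGT GGA — ATG at 1, stop TAA at 10 → 12 nt.
Frame +2: TGG GCA TCT AAT ATG ACA ATG TGA TTG ACA TCT CCT TTA TTA CAG GAG AGA TGC AGC TGC TGC GTG GAC — ATG at 14, stop TGA at 23 → 12 nt; ATG at 20, stop TGA at 23 → 6 nt.
Frame +3: GGG CAT CTA ATA TGA CAA TGT GAT TGA CAT CTC CTT TAT TAC AGG AGA GAT GCA GCT GCT GCG TGG ACA — no ATG→stop ORF.
Frame -1: TGT CCA CGC AGC AGC TGC ATC TCT CCT GTA ATA AAG GAG ATG TCA ATC ACA TTG TCA TAT TAG ATG CCC — ATG at 40, stop TAG at 61 → 24 nt.
Frame -2: GTC CAC GCA GCA GCT GCA TCT CTC CTG TAA TAA AGG AGA TGT CAA TCA CAT TGT CAT ATT AGA TGC CCA — no ATG→stop ORF.
Frame -3: TCC ACG CAG CAG CTG CAT CTC TCC TGT AAT AAA GGA GAT GTC AAT CAC ATT GTC ATA TTA GAT GCC CAT — no ATG→stop ORF.
Forward-strand max 12 nt; reverse-strand max 24 nt. The reverse strand has the longer ORF.

reverse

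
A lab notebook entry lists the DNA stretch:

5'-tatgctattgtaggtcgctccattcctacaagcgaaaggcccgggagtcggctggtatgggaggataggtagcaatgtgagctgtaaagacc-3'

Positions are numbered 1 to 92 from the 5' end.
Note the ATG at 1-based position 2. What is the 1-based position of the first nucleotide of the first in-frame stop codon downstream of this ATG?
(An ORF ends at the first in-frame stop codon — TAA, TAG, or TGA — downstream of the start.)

Codons from position 2: ATG (2–4), CTA (5–7), TTG (8–10), TAG (11–13).
TAG is a stop codon; it begins at position 11.

11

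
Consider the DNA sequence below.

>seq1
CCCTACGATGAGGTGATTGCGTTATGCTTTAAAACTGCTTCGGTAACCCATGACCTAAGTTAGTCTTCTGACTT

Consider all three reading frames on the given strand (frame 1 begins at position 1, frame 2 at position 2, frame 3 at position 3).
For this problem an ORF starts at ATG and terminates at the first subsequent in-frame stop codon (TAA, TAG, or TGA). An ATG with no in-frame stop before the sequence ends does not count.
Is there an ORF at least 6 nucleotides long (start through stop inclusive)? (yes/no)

Frame 1: CCC TAC GAT GAG GTG ATT GCG TTA TGC TTT AAA ACT GCT TCG GTA ACC CAT GAC CTA AGT TAG TCT TCT GAC — no ATG→stop ORF.
Frame 2: CCT ACG ATG AGG TGA TTG CGT TAT GCT TTA AAA CTG CTT CGG TAA CCC ATG ACC TAA GTT AGT CTT CTG ACT — ATG at 8, stop TGA at 14 → 9 nt; ATG at 50, stop TAA at 56 → 9 nt.
Frame 3: CTA CGA TGA GGT GAT TGC GTT ATG CTT TAA AAC TGC TTC GGT AAC CCA TGA CCT AAG TTA GTC TTC TGA CTT — ATG at 24, stop TAA at 30 → 9 nt.
Frame 2 has an ORF of 9 nucleotides (positions 8–16) ≥ 6, so yes.

yes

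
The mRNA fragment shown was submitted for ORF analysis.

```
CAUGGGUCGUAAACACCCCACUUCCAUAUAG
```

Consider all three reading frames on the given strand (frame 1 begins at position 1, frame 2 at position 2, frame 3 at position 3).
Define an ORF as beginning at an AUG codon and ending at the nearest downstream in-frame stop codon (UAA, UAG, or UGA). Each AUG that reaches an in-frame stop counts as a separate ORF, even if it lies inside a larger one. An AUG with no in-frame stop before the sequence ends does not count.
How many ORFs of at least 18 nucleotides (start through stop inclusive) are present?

Frame 1: CAU GGG UCG UAA ACA CCC CAC UUC CAU AUA — no AUG→stop ORF.
Frame 2: AUG GGU CGU AAA CAC CCC ACU UCC AUA UAG — AUG at 2, stop UAG at 29 → 30 nt.
Frame 3: UGG GUC GUA AAC ACC CCA CUU CCA UAU — no AUG→stop ORF.
ORFs ≥ 18 nucleotides: frame 2 2–31 (30 nucleotides). Count = 1.

1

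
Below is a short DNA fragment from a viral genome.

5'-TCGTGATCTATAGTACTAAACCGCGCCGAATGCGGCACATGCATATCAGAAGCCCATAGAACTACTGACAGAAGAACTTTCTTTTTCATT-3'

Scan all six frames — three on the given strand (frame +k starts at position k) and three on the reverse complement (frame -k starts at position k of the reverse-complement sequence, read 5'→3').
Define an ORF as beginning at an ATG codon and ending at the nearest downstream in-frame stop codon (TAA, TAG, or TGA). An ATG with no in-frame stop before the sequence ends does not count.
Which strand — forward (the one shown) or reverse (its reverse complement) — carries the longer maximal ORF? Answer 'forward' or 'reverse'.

reverse

Reverse complement (5'→3'): AATGAAAAAGAAAGTTCTTCTGTCAGTAGTTCTATGGGCTTCTGATATGCATGTGCCGCATTCGGCGCGGTTTAGTACTATAGATCACGA
Frame +1: TCG TGA TCT ATA GTA CTA AAC CGC GCC GAA TGC GGC ACA TGC ATA TCA GAA GCC CAT AGA ACT ACT GAC AGA AGA ACT TTC TTT TTC ATT — no ATG→stop ORF.
Frame +2: CGT GAT CTA TAG TAC TAA ACC GCG CCG AAT GCG GCA CAT GCA TAT CAG AAG CCC ATA GAA CTA CTG ACA GAA GAA CTT TCT TTT TCA — no ATG→stop ORF.
Frame +3: GTG ATC TAT AGT ACT AAA CCG CGC CGA ATG CGG CAC ATG CAT ATC AGA AGC CCA TAG AAC TAC TGA CAG AAG AAC TTT CTT TTT CAT — ATG at 30, stop TAG at 57 → 30 nt; ATG at 39, stop TAG at 57 → 21 nt.
Frame -1: AAT GAA AAA GAA AGT TCT TCT GTC AGT AGT TCT ATG GGC TTC TGA TAT GCA TGT GCC GCA TTC GGC GCG GTT TAG TAC TAT AGA TCA CGA — ATG at 34, stop TGA at 43 → 12 nt.
Frame -2: ATG AAA AAG AAA GTT CTT CTG TCA GTA GTT CTA TGG GCT TCT GAT ATG CAT GTG CCG CAT TCG GCG CGG TTT AGT ACT ATA GAT CAC — no ATG→stop ORF.
Frame -3: TGA AAA AGA AAG TTC TTC TGT CAG TAG TTC TAT GGG CTT CTG ATA TGC ATG TGC CGC ATT CGG CGC GGT TTA GTA CTA TAG ATC ACG — ATG at 51, stop TAG at 81 → 33 nt.
Forward-strand max 30 nt; reverse-strand max 33 nt. The reverse strand has the longer ORF.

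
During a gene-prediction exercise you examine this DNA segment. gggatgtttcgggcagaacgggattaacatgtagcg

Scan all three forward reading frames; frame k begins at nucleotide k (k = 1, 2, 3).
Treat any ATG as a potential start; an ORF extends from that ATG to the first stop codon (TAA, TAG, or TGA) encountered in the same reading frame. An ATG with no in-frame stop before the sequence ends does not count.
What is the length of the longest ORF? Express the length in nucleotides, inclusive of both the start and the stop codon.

Frame 1: GGG ATG TTT CGG GCA GAA CGG GAT TAA CAT GTA GCG — ATG at 4, stop TAA at 25 → 24 nt.
Frame 2: GGA TGT TTC GGG CAG AAC GGG ATT AAC ATG TAG — ATG at 29, stop TAG at 32 → 6 nt.
Frame 3: GAT GTT TCG GGC AGA ACG GGA TTA ACA TGT AGC — no ATG→stop ORF.
Longest: frame 1, positions 4–27, 24 nt = 8 codons = 7 aa. → 24 nucleotides.

24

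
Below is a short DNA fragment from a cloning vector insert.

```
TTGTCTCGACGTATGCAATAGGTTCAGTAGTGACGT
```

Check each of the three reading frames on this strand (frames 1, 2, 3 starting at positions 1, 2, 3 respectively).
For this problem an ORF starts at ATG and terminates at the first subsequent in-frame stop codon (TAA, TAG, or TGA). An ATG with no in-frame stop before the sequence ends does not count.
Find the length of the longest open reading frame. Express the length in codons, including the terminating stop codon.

3

Frame 1: TTG TCT CGA CGT ATG CAA TAG GTT CAG TAG TGA CGT — ATG at 13, stop TAG at 19 → 9 nt.
Frame 2: TGT CTC GAC GTA TGC AAT AGG TTC AGT AGT GAC — no ATG→stop ORF.
Frame 3: GTC TCG ACG TAT GCA ATA GGT TCA GTA GTG ACG — no ATG→stop ORF.
Longest: frame 1, positions 13–21, 9 nt = 3 codons = 2 aa. → 3 codons.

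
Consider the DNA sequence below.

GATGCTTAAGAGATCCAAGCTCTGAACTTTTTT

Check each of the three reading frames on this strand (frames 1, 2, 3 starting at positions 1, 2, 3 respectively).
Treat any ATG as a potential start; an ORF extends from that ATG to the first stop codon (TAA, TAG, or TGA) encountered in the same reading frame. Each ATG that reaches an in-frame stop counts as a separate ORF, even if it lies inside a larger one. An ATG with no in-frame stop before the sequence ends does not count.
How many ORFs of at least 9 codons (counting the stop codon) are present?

Frame 1: GAT GCT TAA GAG ATC CAA GCT CTG AAC TTT TTT — no ATG→stop ORF.
Frame 2: ATG CTT AAG AGA TCC AAG CTC TGA ACT TTT — ATG at 2, stop TGA at 23 → 24 nt.
Frame 3: TGC TTA AGA GAT CCA AGC TCT GAA CTT TTT — no ATG→stop ORF.
No ORF reaches 9 codons. Count = 0.

0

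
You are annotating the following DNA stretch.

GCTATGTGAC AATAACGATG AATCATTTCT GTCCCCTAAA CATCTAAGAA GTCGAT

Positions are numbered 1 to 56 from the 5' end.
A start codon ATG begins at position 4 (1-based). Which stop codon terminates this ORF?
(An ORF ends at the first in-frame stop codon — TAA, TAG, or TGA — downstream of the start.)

Codons from position 4: ATG (4–6), TGA (7–9).
The first in-frame stop codon is TGA.

TGA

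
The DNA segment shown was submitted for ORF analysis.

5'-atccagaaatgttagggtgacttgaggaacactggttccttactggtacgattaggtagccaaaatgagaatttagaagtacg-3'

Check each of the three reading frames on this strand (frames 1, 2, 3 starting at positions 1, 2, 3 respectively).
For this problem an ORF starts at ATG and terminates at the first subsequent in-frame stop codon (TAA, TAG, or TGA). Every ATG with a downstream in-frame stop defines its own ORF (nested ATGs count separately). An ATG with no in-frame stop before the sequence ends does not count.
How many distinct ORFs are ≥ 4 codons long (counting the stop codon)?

2

Frame 1: ATC CAG AAA TGT TAG GGT GAC TTG AGG AAC ACT GGT TCC TTA CTG GTA CGA TTA GGT AGC CAA AAT GAG AAT TTA GAA GTA — no ATG→stop ORF.
Frame 2: TCC AGA AAT GTT AGG GTG ACT TGA GGA ACA CTG GTT CCT TAC TGG TAC GAT TAG GTA GCC AAA ATG AGA ATT TAG AAG TAC — ATG at 65, stop TAG at 74 → 12 nt.
Frame 3: CCA GAA ATG TTA GGG TGA CTT GAG GAA CAC TGG TTC CTT ACT GGT ACG ATT AGG TAG CCA AAA TGA GAA TTT AGA AGT ACG — ATG at 9, stop TGA at 18 → 12 nt.
ORFs ≥ 4 codons: frame 2 65–76 (4 codons), frame 3 9–20 (4 codons). Count = 2.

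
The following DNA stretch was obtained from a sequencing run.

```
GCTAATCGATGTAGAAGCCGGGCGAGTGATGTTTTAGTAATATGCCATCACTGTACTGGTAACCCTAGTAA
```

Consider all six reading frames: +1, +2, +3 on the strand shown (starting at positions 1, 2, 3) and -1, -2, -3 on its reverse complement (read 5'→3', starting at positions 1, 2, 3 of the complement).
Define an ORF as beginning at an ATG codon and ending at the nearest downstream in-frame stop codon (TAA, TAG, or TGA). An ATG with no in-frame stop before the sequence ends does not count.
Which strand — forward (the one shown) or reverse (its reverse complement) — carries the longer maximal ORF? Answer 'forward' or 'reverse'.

Reverse complement (5'→3'): TTACTAGGGTTACCAGTACAGTGATGGCATATTACTAAAACATCACTCGCCCGGCTTCTACATCGATTAGC
Frame +1: GCT AAT CGA TGT AGA AGC CGG GCG AGT GAT GTT TTA GTA ATA TGC CAT CAC TGT ACT GGT AAC CCT AGT — no ATG→stop ORF.
Frame +2: CTA ATC GAT GTA GAA GCC GGG CGA GTG ATG TTT TAG TAA TAT GCC ATC ACT GTA CTG GTA ACC CTA GTA — ATG at 29, stop TAG at 35 → 9 nt.
Frame +3: TAA TCG ATG TAG AAG CCG GGC GAG TGA TGT TTT AGT AAT ATG CCA TCA CTG TAC TGG TAA CCC TAG TAA — ATG at 9, stop TAG at 12 → 6 nt; ATG at 42, stop TAA at 60 → 21 nt.
Frame -1: TTA CTA GGG TTA CCA GTA CAG TGA TGG CAT ATT ACT AAA ACA TCA CTC GCC CGG CTT CTA CAT CGA TTA — no ATG→stop ORF.
Frame -2: TAC TAG GGT TAC CAG TAC AGT GAT GGC ATA TTA CTA AAA CAT CAC TCG CCC GGC TTC TAC ATC GAT TAG — no ATG→stop ORF.
Frame -3: ACT AGG GTT ACC AGT ACA GTG ATG GCA TAT TAC TAA AAC ATC ACT CGC CCG GCT TCT ACA TCG ATT AGC — ATG at 24, stop TAA at 36 → 15 nt.
Forward-strand max 21 nt; reverse-strand max 15 nt. The forward strand has the longer ORF.

forward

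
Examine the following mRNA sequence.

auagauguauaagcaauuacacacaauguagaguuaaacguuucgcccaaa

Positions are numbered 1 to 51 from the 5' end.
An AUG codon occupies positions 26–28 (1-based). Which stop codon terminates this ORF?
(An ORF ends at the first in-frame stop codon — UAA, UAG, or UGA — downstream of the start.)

UAG

Codons from position 26: AUG (26–28), UAG (29–31).
The first in-frame stop codon is UAG.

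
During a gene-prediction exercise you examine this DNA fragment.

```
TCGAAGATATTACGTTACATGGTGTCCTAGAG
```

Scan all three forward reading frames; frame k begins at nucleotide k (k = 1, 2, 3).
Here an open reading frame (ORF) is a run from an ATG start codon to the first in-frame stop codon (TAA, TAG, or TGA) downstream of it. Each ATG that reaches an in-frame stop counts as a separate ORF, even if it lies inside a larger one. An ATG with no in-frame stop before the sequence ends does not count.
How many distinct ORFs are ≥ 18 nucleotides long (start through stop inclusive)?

Frame 1: TCG AAG ATA TTA CGT TAC ATG GTG TCC TAG — ATG at 19, stop TAG at 28 → 12 nt.
Frame 2: CGA AGA TAT TAC GTT ACA TGG TGT CCT AGA — no ATG→stop ORF.
Frame 3: GAA GAT ATT ACG TTA CAT GGT GTC CTA GAG — no ATG→stop ORF.
No ORF reaches 18 nucleotides. Count = 0.

0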